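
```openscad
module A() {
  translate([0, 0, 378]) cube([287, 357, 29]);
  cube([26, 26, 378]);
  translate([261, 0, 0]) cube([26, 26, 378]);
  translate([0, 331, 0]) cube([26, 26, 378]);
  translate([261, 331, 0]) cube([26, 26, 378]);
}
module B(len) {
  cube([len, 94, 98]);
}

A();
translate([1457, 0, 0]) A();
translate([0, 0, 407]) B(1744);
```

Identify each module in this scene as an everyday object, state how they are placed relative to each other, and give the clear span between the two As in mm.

A is a stool. B is a beam. A beam spans the tops of two stools. The clear span between the two stools is 1170 mm.

Second stool starts at x = 1457; first ends at x = 287; clear span = 1457 − 287 = 1170 mm.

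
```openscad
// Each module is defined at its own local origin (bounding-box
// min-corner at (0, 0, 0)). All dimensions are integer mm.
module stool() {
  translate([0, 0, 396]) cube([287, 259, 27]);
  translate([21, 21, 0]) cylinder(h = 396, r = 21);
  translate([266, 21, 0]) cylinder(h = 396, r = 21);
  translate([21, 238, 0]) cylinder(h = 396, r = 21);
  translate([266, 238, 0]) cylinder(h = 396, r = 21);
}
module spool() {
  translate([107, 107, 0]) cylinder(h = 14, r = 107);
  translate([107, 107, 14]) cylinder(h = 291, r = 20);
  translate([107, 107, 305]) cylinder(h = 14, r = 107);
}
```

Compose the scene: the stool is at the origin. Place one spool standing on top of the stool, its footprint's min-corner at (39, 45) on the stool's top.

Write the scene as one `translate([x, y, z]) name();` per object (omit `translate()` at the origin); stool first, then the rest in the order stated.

stool();
translate([39, 45, 423]) spool();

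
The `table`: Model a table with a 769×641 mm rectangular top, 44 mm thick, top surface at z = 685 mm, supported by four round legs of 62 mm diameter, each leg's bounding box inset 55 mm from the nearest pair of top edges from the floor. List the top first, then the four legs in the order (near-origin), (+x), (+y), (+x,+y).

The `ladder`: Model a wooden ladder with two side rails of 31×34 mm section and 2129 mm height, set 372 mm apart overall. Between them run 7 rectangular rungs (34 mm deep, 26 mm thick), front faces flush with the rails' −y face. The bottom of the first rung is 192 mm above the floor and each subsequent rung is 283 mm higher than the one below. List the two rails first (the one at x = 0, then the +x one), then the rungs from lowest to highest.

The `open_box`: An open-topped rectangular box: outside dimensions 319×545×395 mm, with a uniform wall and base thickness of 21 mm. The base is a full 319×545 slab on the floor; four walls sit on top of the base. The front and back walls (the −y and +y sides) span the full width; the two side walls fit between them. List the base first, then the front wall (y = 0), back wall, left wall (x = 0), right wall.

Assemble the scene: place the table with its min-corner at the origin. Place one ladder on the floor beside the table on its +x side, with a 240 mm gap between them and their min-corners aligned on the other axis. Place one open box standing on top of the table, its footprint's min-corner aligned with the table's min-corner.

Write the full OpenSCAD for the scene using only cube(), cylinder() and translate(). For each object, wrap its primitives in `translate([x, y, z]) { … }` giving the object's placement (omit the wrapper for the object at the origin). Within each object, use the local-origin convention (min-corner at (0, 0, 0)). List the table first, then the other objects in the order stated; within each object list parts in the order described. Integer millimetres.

translate([0, 0, 641]) cube([769, 641, 44]);
translate([86, 86, 0]) cylinder(h = 641, r = 31);
translate([683, 86, 0]) cylinder(h = 641, r = 31);
translate([86, 555, 0]) cylinder(h = 641, r = 31);
translate([683, 555, 0]) cylinder(h = 641, r = 31);
translate([1009, 0, 0]) {
  cube([31, 34, 2129]);
  translate([341, 0, 0]) cube([31, 34, 2129]);
  translate([31, 0, 192]) cube([310, 34, 26]);
  translate([31, 0, 475]) cube([310, 34, 26]);
  translate([31, 0, 758]) cube([310, 34, 26]);
  translate([31, 0, 1041]) cube([310, 34, 26]);
  translate([31, 0, 1324]) cube([310, 34, 26]);
  translate([31, 0, 1607]) cube([310, 34, 26]);
  translate([31, 0, 1890]) cube([310, 34, 26]);
}
translate([0, 0, 685]) {
  cube([319, 545, 21]);
  translate([0, 0, 21]) cube([319, 21, 374]);
  translate([0, 524, 21]) cube([319, 21, 374]);
  translate([0, 21, 21]) cube([21, 503, 374]);
  translate([298, 21, 21]) cube([21, 503, 374]);
}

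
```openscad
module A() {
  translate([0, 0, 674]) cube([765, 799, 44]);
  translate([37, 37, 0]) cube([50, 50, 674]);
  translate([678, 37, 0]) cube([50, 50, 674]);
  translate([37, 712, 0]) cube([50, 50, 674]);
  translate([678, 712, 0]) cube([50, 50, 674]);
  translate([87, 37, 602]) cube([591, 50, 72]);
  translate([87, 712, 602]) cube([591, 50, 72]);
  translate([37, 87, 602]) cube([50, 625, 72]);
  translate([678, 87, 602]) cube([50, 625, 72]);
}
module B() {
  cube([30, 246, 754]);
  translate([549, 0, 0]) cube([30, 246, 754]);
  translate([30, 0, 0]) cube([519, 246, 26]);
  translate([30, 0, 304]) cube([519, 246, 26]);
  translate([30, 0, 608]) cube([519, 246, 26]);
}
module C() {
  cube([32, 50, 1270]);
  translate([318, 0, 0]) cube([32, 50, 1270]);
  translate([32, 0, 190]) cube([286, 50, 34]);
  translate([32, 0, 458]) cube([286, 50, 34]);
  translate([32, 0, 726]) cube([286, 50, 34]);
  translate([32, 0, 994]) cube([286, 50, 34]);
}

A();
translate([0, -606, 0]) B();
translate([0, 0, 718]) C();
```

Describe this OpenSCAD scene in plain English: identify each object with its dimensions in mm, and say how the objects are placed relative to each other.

A is a rectangular dining table. The top is 765×799×44 mm with its upper surface at z = 718 mm. It stands on four 50×50 mm square legs, each inset 37 mm from the nearest pair of top edges, running from the floor to the underside of the top. Four apron rails, 50 mm thick and 72 mm tall, run between adjacent legs with their top edges flush with the underside of the top and their outer faces flush with the legs' outer faces.

B is an open bookshelf. Two side panels, each 30 mm thick, 246 mm deep and 754 mm tall, stand 579 mm apart (outside-to-outside). Between them sit 3 shelves, each 26 mm thick and 246 mm deep, spanning the full gap between the sides. The bottom shelf rests on the floor (its underside at z = 0) and the clear gap between one shelf's top and the next shelf's underside is 278 mm.

C is a straight ladder. Two 32×50 mm vertical rails, 1270 mm tall, stand 350 mm apart (outside-to-outside) with their front faces coplanar on the −y side. 4 rungs, each 50 mm deep and 34 mm tall, span between the inner faces of the rails, front faces flush with the rails. The lowest rung's underside is at z = 190 mm and rungs are spaced 268 mm apart (underside to underside).

The bookshelf is on the floor beside the table on its −y side. The ladder is on top of the table.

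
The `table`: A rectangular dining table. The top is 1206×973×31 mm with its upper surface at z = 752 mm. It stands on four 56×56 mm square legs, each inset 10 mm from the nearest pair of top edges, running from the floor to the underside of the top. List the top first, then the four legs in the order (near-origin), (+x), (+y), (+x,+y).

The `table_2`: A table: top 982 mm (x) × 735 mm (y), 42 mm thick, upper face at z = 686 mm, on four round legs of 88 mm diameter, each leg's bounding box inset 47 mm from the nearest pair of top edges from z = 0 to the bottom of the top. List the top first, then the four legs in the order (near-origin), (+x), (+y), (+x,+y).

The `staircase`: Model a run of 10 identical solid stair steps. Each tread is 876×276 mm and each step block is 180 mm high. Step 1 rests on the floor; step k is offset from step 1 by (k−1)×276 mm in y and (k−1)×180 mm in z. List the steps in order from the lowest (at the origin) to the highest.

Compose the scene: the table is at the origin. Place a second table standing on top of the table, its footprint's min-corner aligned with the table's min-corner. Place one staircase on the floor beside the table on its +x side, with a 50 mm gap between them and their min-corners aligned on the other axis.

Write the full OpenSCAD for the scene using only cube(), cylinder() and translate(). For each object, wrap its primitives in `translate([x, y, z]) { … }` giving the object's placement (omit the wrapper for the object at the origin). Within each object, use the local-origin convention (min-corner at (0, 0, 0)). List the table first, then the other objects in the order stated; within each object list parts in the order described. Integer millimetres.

translate([0, 0, 721]) cube([1206, 973, 31]);
translate([10, 10, 0]) cube([56, 56, 721]);
translate([1140, 10, 0]) cube([56, 56, 721]);
translate([10, 907, 0]) cube([56, 56, 721]);
translate([1140, 907, 0]) cube([56, 56, 721]);
translate([0, 0, 752]) {
  translate([0, 0, 644]) cube([982, 735, 42]);
  translate([91, 91, 0]) cylinder(h = 644, r = 44);
  translate([891, 91, 0]) cylinder(h = 644, r = 44);
  translate([91, 644, 0]) cylinder(h = 644, r = 44);
  translate([891, 644, 0]) cylinder(h = 644, r = 44);
}
translate([1256, 0, 0]) {
  cube([876, 276, 180]);
  translate([0, 276, 180]) cube([876, 276, 180]);
  translate([0, 552, 360]) cube([876, 276, 180]);
  translate([0, 828, 540]) cube([876, 276, 180]);
  translate([0, 1104, 720]) cube([876, 276, 180]);
  translate([0, 1380, 900]) cube([876, 276, 180]);
  translate([0, 1656, 1080]) cube([876, 276, 180]);
  translate([0, 1932, 1260]) cube([876, 276, 180]);
  translate([0, 2208, 1440]) cube([876, 276, 180]);
  translate([0, 2484, 1620]) cube([876, 276, 180]);
}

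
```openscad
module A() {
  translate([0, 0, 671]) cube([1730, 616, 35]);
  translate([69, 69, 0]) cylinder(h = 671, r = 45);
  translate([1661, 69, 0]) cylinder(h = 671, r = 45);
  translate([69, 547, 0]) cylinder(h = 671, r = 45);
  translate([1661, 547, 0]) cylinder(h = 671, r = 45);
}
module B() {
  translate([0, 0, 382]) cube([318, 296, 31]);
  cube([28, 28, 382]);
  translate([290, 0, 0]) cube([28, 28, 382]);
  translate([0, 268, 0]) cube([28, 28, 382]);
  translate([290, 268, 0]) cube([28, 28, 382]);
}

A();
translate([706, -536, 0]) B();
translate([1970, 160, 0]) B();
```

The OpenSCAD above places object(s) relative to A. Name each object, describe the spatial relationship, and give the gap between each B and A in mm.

Each stool's nearest face is 240 mm from the table's bounding box.

A is a table. B is a stool. Two stools sit around the table at the −y, +x sides. The gap between each stool and the table is 240 mm.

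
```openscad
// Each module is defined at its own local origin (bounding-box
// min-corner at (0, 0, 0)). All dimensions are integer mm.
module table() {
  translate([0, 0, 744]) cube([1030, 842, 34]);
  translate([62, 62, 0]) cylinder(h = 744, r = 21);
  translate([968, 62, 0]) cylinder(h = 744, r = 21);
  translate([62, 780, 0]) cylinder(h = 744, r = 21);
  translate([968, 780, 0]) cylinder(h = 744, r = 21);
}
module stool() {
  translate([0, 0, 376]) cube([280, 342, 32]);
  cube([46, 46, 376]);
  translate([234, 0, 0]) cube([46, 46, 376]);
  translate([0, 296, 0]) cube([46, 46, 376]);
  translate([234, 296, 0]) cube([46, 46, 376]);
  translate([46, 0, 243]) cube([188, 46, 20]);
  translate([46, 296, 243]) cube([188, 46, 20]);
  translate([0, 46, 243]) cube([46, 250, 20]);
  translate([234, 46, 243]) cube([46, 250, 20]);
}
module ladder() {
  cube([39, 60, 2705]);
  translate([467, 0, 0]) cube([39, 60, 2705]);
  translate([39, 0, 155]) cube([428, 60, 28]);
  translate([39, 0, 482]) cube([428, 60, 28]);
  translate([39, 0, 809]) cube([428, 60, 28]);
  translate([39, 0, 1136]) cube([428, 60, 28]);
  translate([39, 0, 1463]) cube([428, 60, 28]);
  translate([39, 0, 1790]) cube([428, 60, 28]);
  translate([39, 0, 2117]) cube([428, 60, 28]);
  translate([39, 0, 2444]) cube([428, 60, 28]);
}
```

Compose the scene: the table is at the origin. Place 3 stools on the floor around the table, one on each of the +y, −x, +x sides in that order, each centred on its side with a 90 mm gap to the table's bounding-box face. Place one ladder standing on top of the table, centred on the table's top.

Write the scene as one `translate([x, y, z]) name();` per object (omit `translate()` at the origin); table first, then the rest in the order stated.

table();
translate([375, 932, 0]) stool();
translate([-370, 250, 0]) stool();
translate([1120, 250, 0]) stool();
translate([262, 391, 778]) ladder();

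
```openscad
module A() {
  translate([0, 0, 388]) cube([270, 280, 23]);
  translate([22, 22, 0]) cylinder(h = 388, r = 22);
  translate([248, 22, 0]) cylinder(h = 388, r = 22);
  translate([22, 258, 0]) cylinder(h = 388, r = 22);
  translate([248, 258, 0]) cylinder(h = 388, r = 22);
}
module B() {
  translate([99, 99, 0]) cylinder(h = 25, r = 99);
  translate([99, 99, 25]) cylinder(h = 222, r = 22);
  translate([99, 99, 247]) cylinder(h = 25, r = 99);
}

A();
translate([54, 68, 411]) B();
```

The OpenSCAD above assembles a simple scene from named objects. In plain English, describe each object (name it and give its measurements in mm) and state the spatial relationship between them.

A is a four-legged stool. The seat is a 270×280×23 mm slab whose top surface is at z = 411 mm; four round legs, each 44 mm in diameter, run from the floor (z = 0) to the underside of the seat, each leg's axis is inset half a diameter from the nearest pair of seat edges (so the leg's bounding box is flush with the corner).

B is a spool: two coaxial disc flanges of radius 99 mm and thickness 25 mm, joined by a core cylinder of radius 22 mm and height 222 mm. The lower flange rests on z = 0 and the three cylinders share a vertical axis.

The spool is on top of the stool.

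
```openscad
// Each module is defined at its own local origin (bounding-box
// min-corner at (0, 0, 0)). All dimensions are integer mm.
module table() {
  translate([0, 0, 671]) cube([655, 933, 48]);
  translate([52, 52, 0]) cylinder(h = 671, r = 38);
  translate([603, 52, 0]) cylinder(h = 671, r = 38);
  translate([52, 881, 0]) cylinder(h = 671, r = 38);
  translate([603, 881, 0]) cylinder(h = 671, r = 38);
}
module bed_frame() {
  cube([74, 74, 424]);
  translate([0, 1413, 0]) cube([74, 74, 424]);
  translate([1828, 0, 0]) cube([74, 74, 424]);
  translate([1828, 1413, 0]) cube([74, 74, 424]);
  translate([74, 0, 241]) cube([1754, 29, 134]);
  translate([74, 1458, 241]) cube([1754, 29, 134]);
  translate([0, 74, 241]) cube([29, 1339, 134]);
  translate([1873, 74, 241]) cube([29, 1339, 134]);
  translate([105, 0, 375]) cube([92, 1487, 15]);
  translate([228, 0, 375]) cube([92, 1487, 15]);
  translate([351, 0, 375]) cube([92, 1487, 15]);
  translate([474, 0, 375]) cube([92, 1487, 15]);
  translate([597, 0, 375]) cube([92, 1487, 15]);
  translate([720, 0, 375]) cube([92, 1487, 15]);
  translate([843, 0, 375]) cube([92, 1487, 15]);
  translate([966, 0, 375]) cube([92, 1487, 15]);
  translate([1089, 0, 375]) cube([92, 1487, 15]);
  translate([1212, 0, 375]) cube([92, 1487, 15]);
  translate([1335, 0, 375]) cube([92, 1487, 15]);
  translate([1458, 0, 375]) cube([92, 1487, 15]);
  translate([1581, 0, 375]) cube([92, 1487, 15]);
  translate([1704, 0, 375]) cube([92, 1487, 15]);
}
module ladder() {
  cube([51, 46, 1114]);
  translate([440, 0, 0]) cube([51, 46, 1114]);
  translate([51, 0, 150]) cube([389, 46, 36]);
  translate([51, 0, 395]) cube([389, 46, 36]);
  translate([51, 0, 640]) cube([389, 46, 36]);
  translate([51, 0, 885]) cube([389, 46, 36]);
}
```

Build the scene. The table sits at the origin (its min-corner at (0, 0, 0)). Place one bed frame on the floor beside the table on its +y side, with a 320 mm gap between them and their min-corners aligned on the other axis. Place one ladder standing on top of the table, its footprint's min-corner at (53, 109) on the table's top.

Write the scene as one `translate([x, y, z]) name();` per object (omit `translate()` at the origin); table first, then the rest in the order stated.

table();
translate([0, 1253, 0]) bed_frame();
translate([53, 109, 719]) ladder();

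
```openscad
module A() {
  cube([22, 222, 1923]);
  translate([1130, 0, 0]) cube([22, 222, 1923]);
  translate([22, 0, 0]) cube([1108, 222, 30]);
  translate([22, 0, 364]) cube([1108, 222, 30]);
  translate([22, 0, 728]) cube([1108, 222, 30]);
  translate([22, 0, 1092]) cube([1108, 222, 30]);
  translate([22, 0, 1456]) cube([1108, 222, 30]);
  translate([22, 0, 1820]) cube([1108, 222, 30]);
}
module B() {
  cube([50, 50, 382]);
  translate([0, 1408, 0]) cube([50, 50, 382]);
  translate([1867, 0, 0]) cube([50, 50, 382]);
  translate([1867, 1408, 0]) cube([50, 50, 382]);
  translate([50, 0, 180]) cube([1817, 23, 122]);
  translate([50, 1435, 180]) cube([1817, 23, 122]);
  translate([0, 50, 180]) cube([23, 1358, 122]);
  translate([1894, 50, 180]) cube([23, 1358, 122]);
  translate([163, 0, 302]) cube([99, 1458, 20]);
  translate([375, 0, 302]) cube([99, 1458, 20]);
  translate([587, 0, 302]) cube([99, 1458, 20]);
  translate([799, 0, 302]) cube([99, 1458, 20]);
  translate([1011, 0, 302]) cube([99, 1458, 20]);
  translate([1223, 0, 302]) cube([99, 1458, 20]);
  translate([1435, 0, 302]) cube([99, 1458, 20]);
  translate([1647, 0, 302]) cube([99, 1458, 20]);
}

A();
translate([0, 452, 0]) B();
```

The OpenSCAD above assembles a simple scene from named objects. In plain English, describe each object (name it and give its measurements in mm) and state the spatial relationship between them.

A is an open bookshelf. Two side panels, each 22 mm thick, 222 mm deep and 1923 mm tall, stand 1152 mm apart (outside-to-outside). Between them sit 6 shelves, each 30 mm thick and 222 mm deep, spanning the full gap between the sides. The bottom shelf rests on the floor (its underside at z = 0) and the clear gap between one shelf's top and the next shelf's underside is 334 mm.

B is a bed frame 1917 mm long (x) by 1458 mm wide (y). Four 50×50 mm corner posts, 382 mm tall, at the corners of the footprint. Four rails of 23 mm thickness and 122 mm height run between adjacent posts with their undersides at z = 180 mm, their outer faces flush with the outside of the frame (the two x-running rails run between the posts' inner faces; the two y-running rails run between the posts' inner faces). 8 slats, each 99 mm wide (x) and 20 mm thick, lie across the top of the two x-running rails, running the full 1458 mm width of the frame in y; the slats are evenly spaced along x between the inner faces of the end posts with equal gaps (rounded down to the nearest mm) at the −x end and between each pair — any rounding remainder accumulates at the +x end.

The bed frame is on the floor beside the bookshelf on its +y side.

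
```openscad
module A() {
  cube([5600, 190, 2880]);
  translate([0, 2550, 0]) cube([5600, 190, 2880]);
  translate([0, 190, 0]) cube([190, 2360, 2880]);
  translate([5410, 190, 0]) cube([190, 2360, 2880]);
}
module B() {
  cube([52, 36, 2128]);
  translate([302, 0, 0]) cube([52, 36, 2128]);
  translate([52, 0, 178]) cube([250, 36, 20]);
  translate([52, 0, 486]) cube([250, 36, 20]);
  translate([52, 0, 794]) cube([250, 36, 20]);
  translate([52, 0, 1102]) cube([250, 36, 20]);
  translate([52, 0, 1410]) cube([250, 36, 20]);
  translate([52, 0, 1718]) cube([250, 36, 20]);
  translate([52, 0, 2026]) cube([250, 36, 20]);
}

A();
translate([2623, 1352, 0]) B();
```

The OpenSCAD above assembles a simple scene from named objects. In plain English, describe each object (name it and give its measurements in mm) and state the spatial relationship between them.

A is the wall frame of a small rectangular building: four walls, each 2880 mm tall and 190 mm thick, enclosing a footprint 5600 mm (x) by 2740 mm (y) outside-to-outside, with no floor or roof. The front and back walls (the −y and +y sides) span the full width; the two side walls fit between them.

B is a straight ladder. Two 52×36 mm vertical rails, 2128 mm tall, stand 354 mm apart (outside-to-outside) with their front faces coplanar on the −y side. 7 rungs, each 36 mm deep and 20 mm tall, span between the inner faces of the rails, front faces flush with the rails. The lowest rung's underside is at z = 178 mm and rungs are spaced 308 mm apart (underside to underside).

The ladder sits inside the house frame, centred.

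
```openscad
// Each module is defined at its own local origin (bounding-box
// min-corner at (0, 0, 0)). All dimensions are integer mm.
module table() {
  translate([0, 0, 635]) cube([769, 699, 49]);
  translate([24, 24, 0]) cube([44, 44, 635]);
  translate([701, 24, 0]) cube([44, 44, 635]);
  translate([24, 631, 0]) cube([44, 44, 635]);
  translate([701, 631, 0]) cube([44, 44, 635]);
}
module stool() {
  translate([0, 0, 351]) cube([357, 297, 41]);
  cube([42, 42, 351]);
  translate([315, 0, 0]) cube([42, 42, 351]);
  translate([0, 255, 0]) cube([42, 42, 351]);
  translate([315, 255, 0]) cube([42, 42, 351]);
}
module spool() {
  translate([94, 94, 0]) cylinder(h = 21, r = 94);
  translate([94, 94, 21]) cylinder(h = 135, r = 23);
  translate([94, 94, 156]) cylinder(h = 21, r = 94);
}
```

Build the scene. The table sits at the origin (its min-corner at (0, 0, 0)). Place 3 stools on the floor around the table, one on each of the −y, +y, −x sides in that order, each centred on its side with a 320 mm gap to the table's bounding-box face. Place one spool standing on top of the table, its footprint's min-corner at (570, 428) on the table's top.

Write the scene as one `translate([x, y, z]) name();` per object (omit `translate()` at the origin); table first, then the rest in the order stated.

table();
translate([206, -617, 0]) stool();
translate([206, 1019, 0]) stool();
translate([-677, 201, 0]) stool();
translate([570, 428, 684]) spool();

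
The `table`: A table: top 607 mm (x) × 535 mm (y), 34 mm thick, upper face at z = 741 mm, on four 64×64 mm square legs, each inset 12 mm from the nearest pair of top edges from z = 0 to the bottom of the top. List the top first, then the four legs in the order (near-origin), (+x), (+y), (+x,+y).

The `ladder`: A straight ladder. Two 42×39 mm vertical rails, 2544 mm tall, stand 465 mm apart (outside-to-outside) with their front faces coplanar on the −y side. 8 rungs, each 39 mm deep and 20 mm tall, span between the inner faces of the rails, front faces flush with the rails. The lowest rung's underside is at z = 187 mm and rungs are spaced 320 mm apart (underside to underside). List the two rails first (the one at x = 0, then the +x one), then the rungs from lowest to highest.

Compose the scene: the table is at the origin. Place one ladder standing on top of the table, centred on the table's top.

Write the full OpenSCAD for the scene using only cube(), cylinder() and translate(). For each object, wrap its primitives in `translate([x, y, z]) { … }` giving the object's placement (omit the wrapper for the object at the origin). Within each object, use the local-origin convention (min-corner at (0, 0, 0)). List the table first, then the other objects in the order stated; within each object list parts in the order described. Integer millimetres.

translate([0, 0, 707]) cube([607, 535, 34]);
translate([12, 12, 0]) cube([64, 64, 707]);
translate([531, 12, 0]) cube([64, 64, 707]);
translate([12, 459, 0]) cube([64, 64, 707]);
translate([531, 459, 0]) cube([64, 64, 707]);
translate([71, 248, 741]) {
  cube([42, 39, 2544]);
  translate([423, 0, 0]) cube([42, 39, 2544]);
  translate([42, 0, 187]) cube([381, 39, 20]);
  translate([42, 0, 507]) cube([381, 39, 20]);
  translate([42, 0, 827]) cube([381, 39, 20]);
  translate([42, 0, 1147]) cube([381, 39, 20]);
  translate([42, 0, 1467]) cube([381, 39, 20]);
  translate([42, 0, 1787]) cube([381, 39, 20]);
  translate([42, 0, 2107]) cube([381, 39, 20]);
  translate([42, 0, 2427]) cube([381, 39, 20]);
}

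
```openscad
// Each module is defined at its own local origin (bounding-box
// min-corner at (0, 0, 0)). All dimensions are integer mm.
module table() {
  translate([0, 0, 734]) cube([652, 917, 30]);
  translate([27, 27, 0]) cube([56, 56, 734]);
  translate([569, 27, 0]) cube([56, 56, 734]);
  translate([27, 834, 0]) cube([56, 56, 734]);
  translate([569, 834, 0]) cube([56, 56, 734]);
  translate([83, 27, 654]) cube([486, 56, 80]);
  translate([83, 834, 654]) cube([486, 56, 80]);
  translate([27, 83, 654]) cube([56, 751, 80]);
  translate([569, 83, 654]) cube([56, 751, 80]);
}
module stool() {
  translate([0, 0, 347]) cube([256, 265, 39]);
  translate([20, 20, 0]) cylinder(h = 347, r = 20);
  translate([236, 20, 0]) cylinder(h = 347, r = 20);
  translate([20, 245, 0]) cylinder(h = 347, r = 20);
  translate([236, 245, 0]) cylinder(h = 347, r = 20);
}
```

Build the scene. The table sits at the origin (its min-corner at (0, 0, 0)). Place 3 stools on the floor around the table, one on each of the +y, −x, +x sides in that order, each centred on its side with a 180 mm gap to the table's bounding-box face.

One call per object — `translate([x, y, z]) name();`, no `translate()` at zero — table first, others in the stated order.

table();
translate([198, 1097, 0]) stool();
translate([-436, 326, 0]) stool();
translate([832, 326, 0]) stool();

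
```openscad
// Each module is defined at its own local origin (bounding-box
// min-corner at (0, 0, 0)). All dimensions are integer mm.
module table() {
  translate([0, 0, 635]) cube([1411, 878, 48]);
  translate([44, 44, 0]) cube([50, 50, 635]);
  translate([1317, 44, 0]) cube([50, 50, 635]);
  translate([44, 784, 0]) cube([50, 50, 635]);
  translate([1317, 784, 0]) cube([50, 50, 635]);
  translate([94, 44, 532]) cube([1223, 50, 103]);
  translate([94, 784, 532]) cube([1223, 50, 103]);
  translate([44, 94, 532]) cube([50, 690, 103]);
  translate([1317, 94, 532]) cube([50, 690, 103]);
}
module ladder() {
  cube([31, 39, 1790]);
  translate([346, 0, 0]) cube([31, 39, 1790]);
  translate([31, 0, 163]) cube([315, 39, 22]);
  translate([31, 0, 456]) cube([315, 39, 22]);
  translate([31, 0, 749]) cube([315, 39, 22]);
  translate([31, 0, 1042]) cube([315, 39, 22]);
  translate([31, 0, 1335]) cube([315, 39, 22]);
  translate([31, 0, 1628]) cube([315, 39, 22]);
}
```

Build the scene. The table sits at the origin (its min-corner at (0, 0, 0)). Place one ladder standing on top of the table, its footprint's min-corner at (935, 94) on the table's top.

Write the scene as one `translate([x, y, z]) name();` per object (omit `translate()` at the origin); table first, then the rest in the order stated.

table();
translate([935, 94, 683]) ladder();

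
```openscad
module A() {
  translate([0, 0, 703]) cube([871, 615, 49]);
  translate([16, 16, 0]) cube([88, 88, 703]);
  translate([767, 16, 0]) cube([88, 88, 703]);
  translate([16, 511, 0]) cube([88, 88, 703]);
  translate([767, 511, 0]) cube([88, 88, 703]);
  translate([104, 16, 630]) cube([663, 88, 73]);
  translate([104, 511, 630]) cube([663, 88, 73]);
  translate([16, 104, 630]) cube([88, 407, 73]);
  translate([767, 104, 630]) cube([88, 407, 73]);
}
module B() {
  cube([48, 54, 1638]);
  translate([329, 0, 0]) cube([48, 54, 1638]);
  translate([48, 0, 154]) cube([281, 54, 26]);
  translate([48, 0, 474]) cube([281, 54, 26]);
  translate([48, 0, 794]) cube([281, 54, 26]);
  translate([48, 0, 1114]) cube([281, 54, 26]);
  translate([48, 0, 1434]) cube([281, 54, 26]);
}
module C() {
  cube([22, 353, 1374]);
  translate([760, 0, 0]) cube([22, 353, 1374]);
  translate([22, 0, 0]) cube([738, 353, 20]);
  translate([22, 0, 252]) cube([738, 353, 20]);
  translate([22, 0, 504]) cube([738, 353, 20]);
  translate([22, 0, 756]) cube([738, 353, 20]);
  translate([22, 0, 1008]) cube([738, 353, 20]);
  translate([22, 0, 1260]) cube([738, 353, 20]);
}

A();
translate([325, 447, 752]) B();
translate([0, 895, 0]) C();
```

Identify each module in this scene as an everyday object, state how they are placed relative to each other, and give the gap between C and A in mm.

The bookshelf's nearest face is 280 mm from the table's +y face.

A is a table. B is a ladder. C is a bookshelf. The ladder is on top of the table. The bookshelf is on the floor beside the table on its +y side. The gap between the bookshelf and the table is 280 mm.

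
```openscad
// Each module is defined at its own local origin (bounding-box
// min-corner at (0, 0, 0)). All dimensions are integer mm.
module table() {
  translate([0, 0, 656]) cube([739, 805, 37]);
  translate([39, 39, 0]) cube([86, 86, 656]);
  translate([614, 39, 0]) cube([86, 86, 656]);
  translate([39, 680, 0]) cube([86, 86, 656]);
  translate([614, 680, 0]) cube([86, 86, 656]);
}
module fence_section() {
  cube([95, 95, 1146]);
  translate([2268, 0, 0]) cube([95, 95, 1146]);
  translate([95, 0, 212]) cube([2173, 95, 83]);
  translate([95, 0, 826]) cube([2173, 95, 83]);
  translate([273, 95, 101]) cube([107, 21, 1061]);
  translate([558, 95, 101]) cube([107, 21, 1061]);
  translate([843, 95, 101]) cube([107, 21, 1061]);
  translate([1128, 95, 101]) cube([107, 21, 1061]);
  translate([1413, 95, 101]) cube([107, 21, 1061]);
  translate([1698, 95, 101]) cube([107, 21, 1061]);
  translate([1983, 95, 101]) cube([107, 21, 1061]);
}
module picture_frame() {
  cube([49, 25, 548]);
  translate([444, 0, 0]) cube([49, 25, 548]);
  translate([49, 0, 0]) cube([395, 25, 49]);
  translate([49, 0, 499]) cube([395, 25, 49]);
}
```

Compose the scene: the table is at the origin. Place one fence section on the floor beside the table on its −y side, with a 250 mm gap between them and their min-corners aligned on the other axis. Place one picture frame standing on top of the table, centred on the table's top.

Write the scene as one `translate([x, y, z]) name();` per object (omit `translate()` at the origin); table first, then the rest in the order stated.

table();
translate([0, -366, 0]) fence_section();
translate([123, 390, 693]) picture_frame();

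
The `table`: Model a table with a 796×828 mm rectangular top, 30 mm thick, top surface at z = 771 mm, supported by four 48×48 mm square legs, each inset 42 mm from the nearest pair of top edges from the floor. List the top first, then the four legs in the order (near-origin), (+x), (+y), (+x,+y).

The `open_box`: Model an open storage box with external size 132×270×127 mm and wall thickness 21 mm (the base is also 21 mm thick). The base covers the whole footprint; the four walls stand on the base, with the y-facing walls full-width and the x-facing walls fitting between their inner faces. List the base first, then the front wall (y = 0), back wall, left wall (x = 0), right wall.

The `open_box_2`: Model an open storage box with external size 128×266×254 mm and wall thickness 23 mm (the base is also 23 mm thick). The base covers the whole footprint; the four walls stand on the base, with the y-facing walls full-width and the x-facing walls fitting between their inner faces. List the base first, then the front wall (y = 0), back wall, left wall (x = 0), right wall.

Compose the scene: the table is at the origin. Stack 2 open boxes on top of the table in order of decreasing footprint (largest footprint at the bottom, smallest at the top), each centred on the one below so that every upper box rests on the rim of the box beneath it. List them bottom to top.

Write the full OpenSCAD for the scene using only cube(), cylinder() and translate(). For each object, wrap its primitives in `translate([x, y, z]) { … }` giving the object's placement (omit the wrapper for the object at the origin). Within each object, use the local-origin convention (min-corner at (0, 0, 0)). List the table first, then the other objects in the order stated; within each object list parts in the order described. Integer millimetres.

translate([0, 0, 741]) cube([796, 828, 30]);
translate([42, 42, 0]) cube([48, 48, 741]);
translate([706, 42, 0]) cube([48, 48, 741]);
translate([42, 738, 0]) cube([48, 48, 741]);
translate([706, 738, 0]) cube([48, 48, 741]);
translate([332, 279, 771]) {
  cube([132, 270, 21]);
  translate([0, 0, 21]) cube([132, 21, 106]);
  translate([0, 249, 21]) cube([132, 21, 106]);
  translate([0, 21, 21]) cube([21, 228, 106]);
  translate([111, 21, 21]) cube([21, 228, 106]);
}
translate([334, 281, 898]) {
  cube([128, 266, 23]);
  translate([0, 0, 23]) cube([128, 23, 231]);
  translate([0, 243, 23]) cube([128, 23, 231]);
  translate([0, 23, 23]) cube([23, 220, 231]);
  translate([105, 23, 23]) cube([23, 220, 231]);
}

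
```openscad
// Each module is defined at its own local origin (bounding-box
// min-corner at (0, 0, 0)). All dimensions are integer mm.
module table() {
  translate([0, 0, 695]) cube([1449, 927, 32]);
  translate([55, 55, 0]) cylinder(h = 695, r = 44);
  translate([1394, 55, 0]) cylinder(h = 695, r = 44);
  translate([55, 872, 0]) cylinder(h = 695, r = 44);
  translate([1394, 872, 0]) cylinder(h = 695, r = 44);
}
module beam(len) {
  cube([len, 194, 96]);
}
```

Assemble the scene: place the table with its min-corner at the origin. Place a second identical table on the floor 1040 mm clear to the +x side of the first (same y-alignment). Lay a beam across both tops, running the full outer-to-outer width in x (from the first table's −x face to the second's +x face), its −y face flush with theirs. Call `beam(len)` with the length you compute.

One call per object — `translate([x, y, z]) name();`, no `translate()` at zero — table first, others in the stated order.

table();
translate([2489, 0, 0]) table();
translate([0, 0, 727]) beam(3938);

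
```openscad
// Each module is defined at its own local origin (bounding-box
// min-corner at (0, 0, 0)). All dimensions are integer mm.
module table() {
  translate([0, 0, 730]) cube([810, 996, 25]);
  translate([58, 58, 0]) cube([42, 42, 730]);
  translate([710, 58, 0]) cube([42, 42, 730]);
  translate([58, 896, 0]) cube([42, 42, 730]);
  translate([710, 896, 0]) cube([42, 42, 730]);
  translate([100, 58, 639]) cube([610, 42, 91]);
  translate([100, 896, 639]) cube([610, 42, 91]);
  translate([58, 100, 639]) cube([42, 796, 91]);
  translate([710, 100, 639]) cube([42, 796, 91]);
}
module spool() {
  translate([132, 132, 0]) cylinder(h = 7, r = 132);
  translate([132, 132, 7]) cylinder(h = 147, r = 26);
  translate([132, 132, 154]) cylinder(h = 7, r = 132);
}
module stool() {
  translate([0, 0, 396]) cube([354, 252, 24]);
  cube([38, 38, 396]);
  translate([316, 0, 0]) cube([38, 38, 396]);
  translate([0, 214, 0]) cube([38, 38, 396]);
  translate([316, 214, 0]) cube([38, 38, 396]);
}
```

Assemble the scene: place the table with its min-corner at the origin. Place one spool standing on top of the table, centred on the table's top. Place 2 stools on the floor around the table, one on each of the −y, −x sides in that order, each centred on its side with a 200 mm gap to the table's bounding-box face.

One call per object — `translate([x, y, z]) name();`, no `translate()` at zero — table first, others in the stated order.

table();
translate([273, 366, 755]) spool();
translate([228, -452, 0]) stool();
translate([-554, 372, 0]) stool();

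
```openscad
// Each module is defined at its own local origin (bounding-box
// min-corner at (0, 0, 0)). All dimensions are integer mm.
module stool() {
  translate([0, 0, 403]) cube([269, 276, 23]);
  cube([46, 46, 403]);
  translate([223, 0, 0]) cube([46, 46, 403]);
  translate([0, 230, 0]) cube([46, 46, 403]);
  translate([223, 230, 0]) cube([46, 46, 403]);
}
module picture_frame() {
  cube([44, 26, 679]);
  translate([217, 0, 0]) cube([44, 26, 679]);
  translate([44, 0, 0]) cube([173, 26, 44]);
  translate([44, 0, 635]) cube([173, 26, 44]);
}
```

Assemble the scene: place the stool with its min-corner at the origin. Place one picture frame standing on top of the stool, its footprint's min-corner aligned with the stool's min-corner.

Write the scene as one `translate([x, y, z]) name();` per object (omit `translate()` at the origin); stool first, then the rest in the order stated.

stool();
translate([0, 0, 426]) picture_frame();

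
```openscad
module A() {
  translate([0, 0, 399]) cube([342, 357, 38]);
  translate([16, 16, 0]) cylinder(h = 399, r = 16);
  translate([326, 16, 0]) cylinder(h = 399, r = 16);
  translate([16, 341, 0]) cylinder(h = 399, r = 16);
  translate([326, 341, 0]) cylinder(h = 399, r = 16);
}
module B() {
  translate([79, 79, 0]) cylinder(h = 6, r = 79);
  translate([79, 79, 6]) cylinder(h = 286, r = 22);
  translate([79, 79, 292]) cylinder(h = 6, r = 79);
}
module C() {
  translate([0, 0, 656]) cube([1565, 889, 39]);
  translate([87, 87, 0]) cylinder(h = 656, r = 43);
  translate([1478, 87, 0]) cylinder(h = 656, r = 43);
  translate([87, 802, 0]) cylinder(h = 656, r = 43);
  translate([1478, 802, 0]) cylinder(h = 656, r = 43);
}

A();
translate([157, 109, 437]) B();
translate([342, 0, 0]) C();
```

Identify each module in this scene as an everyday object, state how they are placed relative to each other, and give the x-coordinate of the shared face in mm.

The stool's +x face and the table's −x face are both at x = 342 mm.

A is a stool. B is a spool. C is a table. The spool is on top of the stool. The table is against the stool's +x side, with their −y faces flush. The x-coordinate of the shared face is 342 mm.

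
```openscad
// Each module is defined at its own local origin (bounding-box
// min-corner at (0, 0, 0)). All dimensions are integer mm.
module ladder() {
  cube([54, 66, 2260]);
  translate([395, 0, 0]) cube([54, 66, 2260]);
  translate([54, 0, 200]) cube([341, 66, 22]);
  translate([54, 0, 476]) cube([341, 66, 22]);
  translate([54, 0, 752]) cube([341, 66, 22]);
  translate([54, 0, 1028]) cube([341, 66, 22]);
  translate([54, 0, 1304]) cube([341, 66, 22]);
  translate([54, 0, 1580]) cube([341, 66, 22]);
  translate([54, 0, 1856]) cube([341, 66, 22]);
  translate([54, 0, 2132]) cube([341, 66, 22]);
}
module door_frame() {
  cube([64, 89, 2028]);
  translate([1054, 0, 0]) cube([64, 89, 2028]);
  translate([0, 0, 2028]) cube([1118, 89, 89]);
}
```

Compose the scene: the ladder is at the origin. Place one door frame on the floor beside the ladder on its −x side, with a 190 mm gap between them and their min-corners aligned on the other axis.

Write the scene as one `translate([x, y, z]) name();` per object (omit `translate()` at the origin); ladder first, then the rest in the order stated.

ladder();
translate([-1308, 0, 0]) door_frame();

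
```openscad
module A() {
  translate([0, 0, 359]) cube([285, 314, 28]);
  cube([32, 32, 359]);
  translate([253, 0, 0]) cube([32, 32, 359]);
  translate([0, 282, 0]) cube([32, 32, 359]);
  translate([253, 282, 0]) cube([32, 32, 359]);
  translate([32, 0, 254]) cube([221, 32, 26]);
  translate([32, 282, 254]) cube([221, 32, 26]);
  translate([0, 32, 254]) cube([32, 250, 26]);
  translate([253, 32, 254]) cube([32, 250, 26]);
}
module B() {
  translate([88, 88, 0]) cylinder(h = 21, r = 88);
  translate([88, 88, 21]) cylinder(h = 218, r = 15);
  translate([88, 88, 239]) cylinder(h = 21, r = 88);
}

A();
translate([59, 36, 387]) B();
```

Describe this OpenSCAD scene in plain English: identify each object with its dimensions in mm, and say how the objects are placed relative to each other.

A is a four-legged stool. The seat is 285×314 mm, 28 mm thick, top at z = 387 mm. It stands on four square legs, each 32×32 mm in cross-section, from z = 0 to the seat underside, each flush with a corner of the seat. Four stretchers, 32 mm wide and 26 mm tall, connect adjacent legs with their undersides at z = 254 mm, each running between the inner faces of the legs it joins and aligned with the legs' outer faces on the other axis.

B is a spool: two coaxial disc flanges of radius 88 mm and thickness 21 mm, joined by a core cylinder of radius 15 mm and height 218 mm. The lower flange rests on z = 0 and the three cylinders share a vertical axis.

The spool is on top of the stool.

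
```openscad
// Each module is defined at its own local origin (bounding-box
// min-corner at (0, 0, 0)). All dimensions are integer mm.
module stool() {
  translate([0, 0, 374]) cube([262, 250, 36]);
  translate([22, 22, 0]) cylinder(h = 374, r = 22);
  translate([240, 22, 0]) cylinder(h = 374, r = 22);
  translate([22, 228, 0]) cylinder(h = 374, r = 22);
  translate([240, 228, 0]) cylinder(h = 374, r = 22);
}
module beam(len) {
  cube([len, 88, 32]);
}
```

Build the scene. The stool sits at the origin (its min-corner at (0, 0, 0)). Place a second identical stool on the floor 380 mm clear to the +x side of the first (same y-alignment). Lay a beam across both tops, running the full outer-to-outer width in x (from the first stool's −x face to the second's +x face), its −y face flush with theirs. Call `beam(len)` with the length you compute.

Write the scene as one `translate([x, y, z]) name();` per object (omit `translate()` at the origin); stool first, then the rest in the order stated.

stool();
translate([642, 0, 0]) stool();
translate([0, 0, 410]) beam(904);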